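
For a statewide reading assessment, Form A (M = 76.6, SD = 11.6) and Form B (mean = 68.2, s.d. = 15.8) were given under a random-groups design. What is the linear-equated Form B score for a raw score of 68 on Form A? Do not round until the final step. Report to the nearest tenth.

Linear equating: y = (SD_Y/SD_X)(x − M_X) + M_Y
y = (15.8/11.6)(68 − 76.6) + 68.2
y = 1.362069 × -8.6 + 68.2 = -11.7138 + 68.2 = 56.5

56.5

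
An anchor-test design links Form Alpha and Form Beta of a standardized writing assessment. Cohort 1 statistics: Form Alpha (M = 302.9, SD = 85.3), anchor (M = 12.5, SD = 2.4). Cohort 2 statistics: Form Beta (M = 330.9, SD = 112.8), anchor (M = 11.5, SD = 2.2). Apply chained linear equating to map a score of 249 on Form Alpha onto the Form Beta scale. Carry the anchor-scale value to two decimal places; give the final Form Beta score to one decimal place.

Form Alpha → anchor (Cohort 1): v = (2.4/85.3)(249 − 302.9) + 12.5 = 10.98
anchor → Form Beta (Cohort 2): y = (112.8/2.2)(10.98 − 11.5) + 330.9 = 304.2

304.2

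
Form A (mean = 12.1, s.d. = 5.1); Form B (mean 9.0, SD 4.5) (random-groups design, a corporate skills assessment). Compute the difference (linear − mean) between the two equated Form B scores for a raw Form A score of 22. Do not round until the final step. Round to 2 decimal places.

Mean-equated: 22 + (9.0 − 12.1) = 18.90
Linear-equated: (4.5/5.1)(22 − 12.1) + 9.0 = 17.735
Difference = 17.735 − 18.90 = -1.16

-1.16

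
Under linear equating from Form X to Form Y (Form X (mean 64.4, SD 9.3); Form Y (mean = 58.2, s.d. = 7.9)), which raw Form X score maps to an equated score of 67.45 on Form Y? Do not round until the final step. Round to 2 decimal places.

Invert y = (SD_Y/SD_X)(x − M_X) + M_Y:
x = (SD_X/SD_Y)(y − M_Y) + M_X = (9.3/7.9)(67.45 − 58.2) + 64.4
x = 1.177215 × 9.250 + 64.4 = 75.29

75.29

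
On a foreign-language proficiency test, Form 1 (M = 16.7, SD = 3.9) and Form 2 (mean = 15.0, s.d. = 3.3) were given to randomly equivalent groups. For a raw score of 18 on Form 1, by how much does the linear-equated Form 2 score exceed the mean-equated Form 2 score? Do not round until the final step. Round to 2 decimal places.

Mean-equated: 18 + (15.0 − 16.7) = 16.30
Linear-equated: (3.3/3.9)(18 − 16.7) + 15.0 = 16.100
Difference = 16.100 − 16.30 = -0.20

-0.20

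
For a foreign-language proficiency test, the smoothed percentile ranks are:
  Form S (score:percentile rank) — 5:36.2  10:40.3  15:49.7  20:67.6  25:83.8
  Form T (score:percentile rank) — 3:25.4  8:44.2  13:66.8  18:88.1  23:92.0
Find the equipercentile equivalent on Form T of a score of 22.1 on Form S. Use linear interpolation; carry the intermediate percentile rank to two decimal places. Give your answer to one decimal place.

14.8

PR of 22.1 on Form S: 67.6 + (22.1 − 20)/(25 − 20) × (83.8 − 67.6) = 74.40
On Form T, PR 74.40 falls between score 13 (PR 66.8) and 18 (PR 88.1).
Interpolate: 13 + (74.40 − 66.8)/(88.1 − 66.8) × (18 − 13) = 14.8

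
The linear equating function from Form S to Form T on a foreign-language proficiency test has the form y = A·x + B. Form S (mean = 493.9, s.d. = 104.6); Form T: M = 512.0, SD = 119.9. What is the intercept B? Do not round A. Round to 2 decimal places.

-54.14

A = SD_Y / SD_X = 119.9 / 104.6 = 1.146272
B = M_Y − A·M_X = 512.0 − 1.146272 × 493.9 = -54.14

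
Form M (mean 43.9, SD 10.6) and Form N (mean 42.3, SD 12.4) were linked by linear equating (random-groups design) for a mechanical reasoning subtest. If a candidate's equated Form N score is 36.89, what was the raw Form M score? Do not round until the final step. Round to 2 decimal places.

Invert y = (SD_Y/SD_X)(x − M_X) + M_Y:
x = (SD_X/SD_Y)(y − M_Y) + M_X = (10.6/12.4)(36.89 − 42.3) + 43.9
x = 0.854839 × -5.410 + 43.9 = 39.28

39.28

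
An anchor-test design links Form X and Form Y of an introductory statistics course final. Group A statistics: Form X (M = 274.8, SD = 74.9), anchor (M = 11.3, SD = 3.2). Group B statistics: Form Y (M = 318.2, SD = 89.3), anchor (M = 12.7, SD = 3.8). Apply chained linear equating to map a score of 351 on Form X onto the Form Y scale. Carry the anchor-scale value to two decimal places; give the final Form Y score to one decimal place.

Form X → anchor (Group A): v = (3.2/74.9)(351 − 274.8) + 11.3 = 14.56
anchor → Form Y (Group B): y = (89.3/3.8)(14.56 − 12.7) + 318.2 = 361.9

361.9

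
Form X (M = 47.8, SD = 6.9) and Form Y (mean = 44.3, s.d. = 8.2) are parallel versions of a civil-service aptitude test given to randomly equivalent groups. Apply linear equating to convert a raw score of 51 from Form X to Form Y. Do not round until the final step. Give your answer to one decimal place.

Linear equating: y = (SD_Y/SD_X)(x − M_X) + M_Y
y = (8.2/6.9)(51 − 47.8) + 44.3
y = 1.188406 × 3.2 + 44.3 = 3.8029 + 44.3 = 48.1

48.1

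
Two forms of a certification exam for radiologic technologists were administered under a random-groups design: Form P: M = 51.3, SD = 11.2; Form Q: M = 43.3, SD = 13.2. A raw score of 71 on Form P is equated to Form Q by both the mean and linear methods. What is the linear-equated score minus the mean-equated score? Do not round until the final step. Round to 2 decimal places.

3.52

Mean-equated: 71 + (43.3 − 51.3) = 63.00
Linear-equated: (13.2/11.2)(71 − 51.3) + 43.3 = 66.518
Difference = 66.518 − 63.00 = 3.52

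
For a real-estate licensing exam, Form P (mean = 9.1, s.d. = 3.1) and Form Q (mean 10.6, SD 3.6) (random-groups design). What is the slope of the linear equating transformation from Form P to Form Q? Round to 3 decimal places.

1.161

A = SD_Y / SD_X = 3.6 / 3.1 = 1.161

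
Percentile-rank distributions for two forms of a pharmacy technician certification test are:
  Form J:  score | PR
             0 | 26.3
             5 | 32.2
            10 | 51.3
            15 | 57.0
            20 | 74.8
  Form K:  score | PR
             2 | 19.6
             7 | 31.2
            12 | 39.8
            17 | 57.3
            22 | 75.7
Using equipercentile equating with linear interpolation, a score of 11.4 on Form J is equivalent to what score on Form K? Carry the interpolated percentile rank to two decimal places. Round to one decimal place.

15.7

PR of 11.4 on Form J: 51.3 + (11.4 − 10)/(15 − 10) × (57.0 − 51.3) = 52.90
On Form K, PR 52.90 falls between score 12 (PR 39.8) and 17 (PR 57.3).
Interpolate: 12 + (52.90 − 39.8)/(57.3 − 39.8) × (17 − 12) = 15.7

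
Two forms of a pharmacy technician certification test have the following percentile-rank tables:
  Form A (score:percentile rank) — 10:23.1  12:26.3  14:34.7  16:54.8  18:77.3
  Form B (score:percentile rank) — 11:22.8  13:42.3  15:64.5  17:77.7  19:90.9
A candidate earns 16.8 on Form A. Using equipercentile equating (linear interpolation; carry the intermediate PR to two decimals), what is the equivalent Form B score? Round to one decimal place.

PR of 16.8 on Form A: 54.8 + (16.8 − 16)/(18 − 16) × (77.3 − 54.8) = 63.80
On Form B, PR 63.80 falls between score 13 (PR 42.3) and 15 (PR 64.5).
Interpolate: 13 + (63.80 − 42.3)/(64.5 − 42.3) × (15 − 13) = 14.9

14.9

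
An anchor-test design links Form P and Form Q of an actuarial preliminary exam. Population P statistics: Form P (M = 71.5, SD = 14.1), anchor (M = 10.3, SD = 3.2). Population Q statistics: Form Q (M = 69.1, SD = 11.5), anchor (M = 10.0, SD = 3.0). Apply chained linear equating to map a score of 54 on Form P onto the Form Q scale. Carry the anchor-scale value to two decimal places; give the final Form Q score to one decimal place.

55.0

Form P → anchor (Population P): v = (3.2/14.1)(54 − 71.5) + 10.3 = 6.33
anchor → Form Q (Population Q): y = (11.5/3.0)(6.33 − 10.0) + 69.1 = 55.0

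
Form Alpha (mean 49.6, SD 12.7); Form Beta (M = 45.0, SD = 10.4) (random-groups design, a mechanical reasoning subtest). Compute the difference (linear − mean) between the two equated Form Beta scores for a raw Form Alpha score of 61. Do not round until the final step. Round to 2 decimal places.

Mean-equated: 61 + (45.0 − 49.6) = 56.40
Linear-equated: (10.4/12.7)(61 − 49.6) + 45.0 = 54.335
Difference = 54.335 − 56.40 = -2.06

-2.06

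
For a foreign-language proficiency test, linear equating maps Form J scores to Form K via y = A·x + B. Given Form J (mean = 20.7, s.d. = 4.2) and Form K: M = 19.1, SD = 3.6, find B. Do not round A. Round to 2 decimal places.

1.36

A = SD_Y / SD_X = 3.6 / 4.2 = 0.857143
B = M_Y − A·M_X = 19.1 − 0.857143 × 20.7 = 1.36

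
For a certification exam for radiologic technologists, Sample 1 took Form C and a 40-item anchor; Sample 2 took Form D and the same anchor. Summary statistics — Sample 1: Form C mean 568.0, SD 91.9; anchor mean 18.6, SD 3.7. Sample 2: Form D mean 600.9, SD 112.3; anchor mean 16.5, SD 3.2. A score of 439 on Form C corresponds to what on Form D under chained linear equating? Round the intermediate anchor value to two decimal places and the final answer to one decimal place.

Form C → anchor (Sample 1): v = (3.7/91.9)(439 − 568.0) + 18.6 = 13.41
anchor → Form D (Sample 2): y = (112.3/3.2)(13.41 − 16.5) + 600.9 = 492.5

492.5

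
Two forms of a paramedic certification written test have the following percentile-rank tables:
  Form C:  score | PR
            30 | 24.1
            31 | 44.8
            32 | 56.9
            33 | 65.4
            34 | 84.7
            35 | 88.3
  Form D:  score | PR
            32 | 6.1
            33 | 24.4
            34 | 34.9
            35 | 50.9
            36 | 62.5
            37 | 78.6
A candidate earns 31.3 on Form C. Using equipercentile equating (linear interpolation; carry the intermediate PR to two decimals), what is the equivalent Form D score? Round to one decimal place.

34.8

PR of 31.3 on Form C: 44.8 + (31.3 − 31)/(32 − 31) × (56.9 − 44.8) = 48.43
On Form D, PR 48.43 falls between score 34 (PR 34.9) and 35 (PR 50.9).
Interpolate: 34 + (48.43 − 34.9)/(50.9 − 34.9) × (35 − 34) = 34.8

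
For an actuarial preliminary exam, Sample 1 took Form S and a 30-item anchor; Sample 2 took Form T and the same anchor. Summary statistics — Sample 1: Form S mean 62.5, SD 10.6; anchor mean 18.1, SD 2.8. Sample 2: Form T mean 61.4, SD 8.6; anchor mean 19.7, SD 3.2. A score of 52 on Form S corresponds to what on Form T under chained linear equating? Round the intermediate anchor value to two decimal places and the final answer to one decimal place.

49.7

Form S → anchor (Sample 1): v = (2.8/10.6)(52 − 62.5) + 18.1 = 15.33
anchor → Form T (Sample 2): y = (8.6/3.2)(15.33 − 19.7) + 61.4 = 49.7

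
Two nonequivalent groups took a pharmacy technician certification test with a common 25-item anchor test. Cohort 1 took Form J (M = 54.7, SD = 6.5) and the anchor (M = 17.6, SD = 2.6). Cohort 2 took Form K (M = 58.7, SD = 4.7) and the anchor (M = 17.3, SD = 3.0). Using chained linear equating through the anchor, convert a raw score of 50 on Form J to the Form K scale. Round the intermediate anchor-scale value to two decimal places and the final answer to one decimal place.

Form J → anchor (Cohort 1): v = (2.6/6.5)(50 − 54.7) + 17.6 = 15.72
anchor → Form K (Cohort 2): y = (4.7/3.0)(15.72 − 17.3) + 58.7 = 56.2

56.2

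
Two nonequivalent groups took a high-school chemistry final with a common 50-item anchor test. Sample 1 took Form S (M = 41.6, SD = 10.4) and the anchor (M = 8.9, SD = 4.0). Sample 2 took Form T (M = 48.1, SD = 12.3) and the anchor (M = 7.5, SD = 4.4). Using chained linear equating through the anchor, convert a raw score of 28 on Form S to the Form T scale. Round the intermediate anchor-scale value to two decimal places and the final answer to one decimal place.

Form S → anchor (Sample 1): v = (4.0/10.4)(28 − 41.6) + 8.9 = 3.67
anchor → Form T (Sample 2): y = (12.3/4.4)(3.67 − 7.5) + 48.1 = 37.4

37.4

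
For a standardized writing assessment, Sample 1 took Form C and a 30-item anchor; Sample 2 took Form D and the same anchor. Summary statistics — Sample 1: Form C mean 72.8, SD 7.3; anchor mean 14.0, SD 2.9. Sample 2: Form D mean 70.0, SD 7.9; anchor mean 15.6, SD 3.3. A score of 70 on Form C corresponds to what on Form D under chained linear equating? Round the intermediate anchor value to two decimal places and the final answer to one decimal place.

63.5

Form C → anchor (Sample 1): v = (2.9/7.3)(70 − 72.8) + 14.0 = 12.89
anchor → Form D (Sample 2): y = (7.9/3.3)(12.89 − 15.6) + 70.0 = 63.5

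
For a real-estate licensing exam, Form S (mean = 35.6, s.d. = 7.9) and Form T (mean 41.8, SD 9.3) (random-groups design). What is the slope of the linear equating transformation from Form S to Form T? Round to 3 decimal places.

1.177

A = SD_Y / SD_X = 9.3 / 7.9 = 1.177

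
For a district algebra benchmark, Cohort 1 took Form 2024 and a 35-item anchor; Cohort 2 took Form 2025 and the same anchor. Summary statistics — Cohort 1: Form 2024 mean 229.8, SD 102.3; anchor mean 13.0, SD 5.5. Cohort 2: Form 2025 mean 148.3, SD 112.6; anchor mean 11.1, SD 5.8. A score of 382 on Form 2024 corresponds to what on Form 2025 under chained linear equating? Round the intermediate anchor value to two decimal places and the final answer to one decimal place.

344.0

Form 2024 → anchor (Cohort 1): v = (5.5/102.3)(382 − 229.8) + 13.0 = 21.18
anchor → Form 2025 (Cohort 2): y = (112.6/5.8)(21.18 − 11.1) + 148.3 = 344.0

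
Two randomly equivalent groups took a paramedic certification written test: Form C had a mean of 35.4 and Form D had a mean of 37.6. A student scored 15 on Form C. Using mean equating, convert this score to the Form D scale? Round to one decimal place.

17.2

Mean equating: y = x + (M_Y − M_X) = 15 + (37.6 − 35.4) = 17.2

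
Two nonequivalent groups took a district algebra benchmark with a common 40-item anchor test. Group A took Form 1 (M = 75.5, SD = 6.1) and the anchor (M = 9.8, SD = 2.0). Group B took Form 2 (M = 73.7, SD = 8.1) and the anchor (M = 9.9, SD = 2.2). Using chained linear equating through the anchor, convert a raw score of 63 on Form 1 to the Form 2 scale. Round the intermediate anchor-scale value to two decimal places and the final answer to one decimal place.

58.2

Form 1 → anchor (Group A): v = (2.0/6.1)(63 − 75.5) + 9.8 = 5.70
anchor → Form 2 (Group B): y = (8.1/2.2)(5.70 − 9.9) + 73.7 = 58.2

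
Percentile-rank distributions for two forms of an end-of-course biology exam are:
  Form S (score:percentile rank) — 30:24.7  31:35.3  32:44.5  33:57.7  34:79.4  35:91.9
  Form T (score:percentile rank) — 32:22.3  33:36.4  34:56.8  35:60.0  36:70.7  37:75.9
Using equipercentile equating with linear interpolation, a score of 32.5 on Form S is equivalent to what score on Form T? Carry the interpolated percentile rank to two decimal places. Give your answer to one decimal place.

PR of 32.5 on Form S: 44.5 + (32.5 − 32)/(33 − 32) × (57.7 − 44.5) = 51.10
On Form T, PR 51.10 falls between score 33 (PR 36.4) and 34 (PR 56.8).
Interpolate: 33 + (51.10 − 36.4)/(56.8 − 36.4) × (34 − 33) = 33.7

33.7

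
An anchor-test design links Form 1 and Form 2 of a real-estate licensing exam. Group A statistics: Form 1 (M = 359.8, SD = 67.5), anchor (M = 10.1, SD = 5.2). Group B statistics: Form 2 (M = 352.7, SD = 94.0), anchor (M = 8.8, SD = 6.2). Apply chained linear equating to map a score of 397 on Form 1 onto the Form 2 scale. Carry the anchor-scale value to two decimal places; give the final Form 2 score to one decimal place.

Form 1 → anchor (Group A): v = (5.2/67.5)(397 − 359.8) + 10.1 = 12.97
anchor → Form 2 (Group B): y = (94.0/6.2)(12.97 − 8.8) + 352.7 = 415.9

415.9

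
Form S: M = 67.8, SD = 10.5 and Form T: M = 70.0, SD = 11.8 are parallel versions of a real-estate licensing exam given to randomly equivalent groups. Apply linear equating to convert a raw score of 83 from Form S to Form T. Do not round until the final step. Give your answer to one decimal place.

87.1

Linear equating: y = (SD_Y/SD_X)(x − M_X) + M_Y
y = (11.8/10.5)(83 − 67.8) + 70.0
y = 1.123810 × 15.2 + 70.0 = 17.0819 + 70.0 = 87.1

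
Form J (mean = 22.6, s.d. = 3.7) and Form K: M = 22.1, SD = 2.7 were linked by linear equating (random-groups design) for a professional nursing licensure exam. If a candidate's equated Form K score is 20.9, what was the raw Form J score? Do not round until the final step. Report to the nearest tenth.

21.0

Invert y = (SD_Y/SD_X)(x − M_X) + M_Y:
x = (SD_X/SD_Y)(y − M_Y) + M_X = (3.7/2.7)(20.9 − 22.1) + 22.6
x = 1.370370 × -1.200 + 22.6 = 21.0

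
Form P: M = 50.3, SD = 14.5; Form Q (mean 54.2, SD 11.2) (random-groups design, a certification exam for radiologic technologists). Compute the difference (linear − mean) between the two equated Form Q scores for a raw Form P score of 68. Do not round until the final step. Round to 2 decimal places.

Mean-equated: 68 + (54.2 − 50.3) = 71.90
Linear-equated: (11.2/14.5)(68 − 50.3) + 54.2 = 67.872
Difference = 67.872 − 71.90 = -4.03

-4.03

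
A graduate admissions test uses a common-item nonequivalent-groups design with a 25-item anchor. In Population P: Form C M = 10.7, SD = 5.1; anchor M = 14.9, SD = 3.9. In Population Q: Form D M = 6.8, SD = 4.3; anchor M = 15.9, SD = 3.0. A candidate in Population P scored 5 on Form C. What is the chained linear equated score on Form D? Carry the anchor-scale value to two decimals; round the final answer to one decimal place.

-0.9

Form C → anchor (Population P): v = (3.9/5.1)(5 − 10.7) + 14.9 = 10.54
anchor → Form D (Population Q): y = (4.3/3.0)(10.54 − 15.9) + 6.8 = -0.9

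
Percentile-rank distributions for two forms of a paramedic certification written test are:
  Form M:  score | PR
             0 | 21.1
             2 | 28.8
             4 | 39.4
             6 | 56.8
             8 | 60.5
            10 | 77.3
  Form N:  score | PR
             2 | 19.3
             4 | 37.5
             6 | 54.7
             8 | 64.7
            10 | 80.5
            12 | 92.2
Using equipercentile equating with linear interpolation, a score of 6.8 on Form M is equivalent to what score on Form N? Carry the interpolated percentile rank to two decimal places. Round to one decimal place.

PR of 6.8 on Form M: 56.8 + (6.8 − 6)/(8 − 6) × (60.5 − 56.8) = 58.28
On Form N, PR 58.28 falls between score 6 (PR 54.7) and 8 (PR 64.7).
Interpolate: 6 + (58.28 − 54.7)/(64.7 − 54.7) × (8 − 6) = 6.7

6.7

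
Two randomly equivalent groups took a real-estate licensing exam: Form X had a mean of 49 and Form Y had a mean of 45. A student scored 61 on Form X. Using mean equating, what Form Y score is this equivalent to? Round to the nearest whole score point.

57

Mean equating: y = x + (M_Y − M_X) = 61 + (45 − 49) = 57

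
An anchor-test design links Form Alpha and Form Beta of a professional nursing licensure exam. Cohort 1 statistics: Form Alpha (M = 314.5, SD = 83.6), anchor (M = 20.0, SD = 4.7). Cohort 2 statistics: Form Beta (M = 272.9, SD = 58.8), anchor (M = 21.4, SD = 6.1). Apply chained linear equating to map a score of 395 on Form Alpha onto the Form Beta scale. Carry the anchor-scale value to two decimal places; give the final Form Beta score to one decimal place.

303.1

Form Alpha → anchor (Cohort 1): v = (4.7/83.6)(395 − 314.5) + 20.0 = 24.53
anchor → Form Beta (Cohort 2): y = (58.8/6.1)(24.53 − 21.4) + 272.9 = 303.1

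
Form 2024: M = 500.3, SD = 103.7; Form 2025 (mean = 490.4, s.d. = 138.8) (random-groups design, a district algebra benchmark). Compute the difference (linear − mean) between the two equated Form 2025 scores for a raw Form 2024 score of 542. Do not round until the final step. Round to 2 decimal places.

14.11

Mean-equated: 542 + (490.4 − 500.3) = 532.10
Linear-equated: (138.8/103.7)(542 − 500.3) + 490.4 = 546.214
Difference = 546.214 − 532.10 = 14.11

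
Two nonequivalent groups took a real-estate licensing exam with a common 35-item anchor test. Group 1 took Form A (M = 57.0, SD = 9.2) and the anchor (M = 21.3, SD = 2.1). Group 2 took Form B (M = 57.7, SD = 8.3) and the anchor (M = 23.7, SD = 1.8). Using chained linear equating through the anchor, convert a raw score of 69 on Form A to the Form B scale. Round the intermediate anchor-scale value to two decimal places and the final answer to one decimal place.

Form A → anchor (Group 1): v = (2.1/9.2)(69 − 57.0) + 21.3 = 24.04
anchor → Form B (Group 2): y = (8.3/1.8)(24.04 − 23.7) + 57.7 = 59.3

59.3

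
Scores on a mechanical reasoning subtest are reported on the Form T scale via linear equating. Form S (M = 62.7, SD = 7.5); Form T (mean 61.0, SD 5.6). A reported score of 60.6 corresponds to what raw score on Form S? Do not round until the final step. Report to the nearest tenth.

Invert y = (SD_Y/SD_X)(x − M_X) + M_Y:
x = (SD_X/SD_Y)(y − M_Y) + M_X = (7.5/5.6)(60.6 − 61.0) + 62.7
x = 1.339286 × -0.400 + 62.7 = 62.2

62.2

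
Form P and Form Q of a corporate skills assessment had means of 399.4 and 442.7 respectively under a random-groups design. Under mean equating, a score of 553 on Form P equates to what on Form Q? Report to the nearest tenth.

596.3

Mean equating: y = x + (M_Y − M_X) = 553 + (442.7 − 399.4) = 596.3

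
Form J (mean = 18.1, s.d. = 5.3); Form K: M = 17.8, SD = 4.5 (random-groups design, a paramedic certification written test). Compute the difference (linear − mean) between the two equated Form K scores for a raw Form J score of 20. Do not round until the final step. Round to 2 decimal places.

-0.29

Mean-equated: 20 + (17.8 − 18.1) = 19.70
Linear-equated: (4.5/5.3)(20 − 18.1) + 17.8 = 19.413
Difference = 19.413 − 19.70 = -0.29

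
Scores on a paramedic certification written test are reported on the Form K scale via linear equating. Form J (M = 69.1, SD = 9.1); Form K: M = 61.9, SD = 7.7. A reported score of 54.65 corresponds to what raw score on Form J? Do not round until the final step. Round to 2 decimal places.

Invert y = (SD_Y/SD_X)(x − M_X) + M_Y:
x = (SD_X/SD_Y)(y − M_Y) + M_X = (9.1/7.7)(54.65 − 61.9) + 69.1
x = 1.181818 × -7.250 + 69.1 = 60.53

60.53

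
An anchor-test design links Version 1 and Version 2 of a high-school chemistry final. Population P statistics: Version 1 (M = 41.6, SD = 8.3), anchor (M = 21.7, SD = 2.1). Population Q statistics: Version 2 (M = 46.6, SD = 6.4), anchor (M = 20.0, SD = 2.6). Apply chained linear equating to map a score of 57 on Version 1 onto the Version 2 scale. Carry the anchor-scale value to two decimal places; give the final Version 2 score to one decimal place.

Version 1 → anchor (Population P): v = (2.1/8.3)(57 − 41.6) + 21.7 = 25.60
anchor → Version 2 (Population Q): y = (6.4/2.6)(25.60 − 20.0) + 46.6 = 60.4

60.4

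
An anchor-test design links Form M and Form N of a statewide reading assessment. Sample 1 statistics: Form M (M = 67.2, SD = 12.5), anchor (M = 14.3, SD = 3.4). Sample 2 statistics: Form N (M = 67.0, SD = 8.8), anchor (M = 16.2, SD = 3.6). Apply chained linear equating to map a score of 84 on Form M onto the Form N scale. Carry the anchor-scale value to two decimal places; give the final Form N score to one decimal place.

Form M → anchor (Sample 1): v = (3.4/12.5)(84 − 67.2) + 14.3 = 18.87
anchor → Form N (Sample 2): y = (8.8/3.6)(18.87 − 16.2) + 67.0 = 73.5

73.5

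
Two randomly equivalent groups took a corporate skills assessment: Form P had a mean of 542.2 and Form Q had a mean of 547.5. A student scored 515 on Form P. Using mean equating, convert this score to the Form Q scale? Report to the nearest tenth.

520.3

Mean equating: y = x + (M_Y − M_X) = 515 + (547.5 − 542.2) = 520.3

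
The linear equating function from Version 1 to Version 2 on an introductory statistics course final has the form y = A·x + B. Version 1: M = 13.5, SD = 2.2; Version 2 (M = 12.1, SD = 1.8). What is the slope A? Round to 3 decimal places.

0.818

A = SD_Y / SD_X = 1.8 / 2.2 = 0.818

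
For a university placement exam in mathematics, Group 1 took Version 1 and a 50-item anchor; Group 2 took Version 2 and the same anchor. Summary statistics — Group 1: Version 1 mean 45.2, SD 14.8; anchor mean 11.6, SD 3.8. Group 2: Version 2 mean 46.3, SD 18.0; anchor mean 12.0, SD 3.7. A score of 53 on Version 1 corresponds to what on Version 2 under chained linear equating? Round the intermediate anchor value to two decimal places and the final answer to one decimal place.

54.1

Version 1 → anchor (Group 1): v = (3.8/14.8)(53 − 45.2) + 11.6 = 13.60
anchor → Version 2 (Group 2): y = (18.0/3.7)(13.60 − 12.0) + 46.3 = 54.1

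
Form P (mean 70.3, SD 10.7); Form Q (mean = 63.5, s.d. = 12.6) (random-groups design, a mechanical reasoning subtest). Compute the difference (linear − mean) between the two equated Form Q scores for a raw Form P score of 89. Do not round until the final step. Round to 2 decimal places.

Mean-equated: 89 + (63.5 − 70.3) = 82.20
Linear-equated: (12.6/10.7)(89 − 70.3) + 63.5 = 85.521
Difference = 85.521 − 82.20 = 3.32

3.32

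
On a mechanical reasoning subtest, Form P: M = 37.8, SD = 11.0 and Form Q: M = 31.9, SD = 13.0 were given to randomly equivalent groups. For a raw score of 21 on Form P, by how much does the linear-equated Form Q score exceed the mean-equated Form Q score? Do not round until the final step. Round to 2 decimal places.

Mean-equated: 21 + (31.9 − 37.8) = 15.10
Linear-equated: (13.0/11.0)(21 − 37.8) + 31.9 = 12.045
Difference = 12.045 − 15.10 = -3.05

-3.05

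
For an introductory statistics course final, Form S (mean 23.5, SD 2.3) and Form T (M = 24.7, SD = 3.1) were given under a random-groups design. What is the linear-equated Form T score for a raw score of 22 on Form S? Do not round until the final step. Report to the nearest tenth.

Linear equating: y = (SD_Y/SD_X)(x − M_X) + M_Y
y = (3.1/2.3)(22 − 23.5) + 24.7
y = 1.347826 × -1.5 + 24.7 = -2.0217 + 24.7 = 22.7

22.7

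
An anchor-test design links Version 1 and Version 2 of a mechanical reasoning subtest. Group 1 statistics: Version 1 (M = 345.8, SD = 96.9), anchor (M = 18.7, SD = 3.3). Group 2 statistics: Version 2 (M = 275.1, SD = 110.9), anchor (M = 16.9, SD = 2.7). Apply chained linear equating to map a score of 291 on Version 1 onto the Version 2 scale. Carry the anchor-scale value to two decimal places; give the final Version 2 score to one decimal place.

272.2

Version 1 → anchor (Group 1): v = (3.3/96.9)(291 − 345.8) + 18.7 = 16.83
anchor → Version 2 (Group 2): y = (110.9/2.7)(16.83 − 16.9) + 275.1 = 272.2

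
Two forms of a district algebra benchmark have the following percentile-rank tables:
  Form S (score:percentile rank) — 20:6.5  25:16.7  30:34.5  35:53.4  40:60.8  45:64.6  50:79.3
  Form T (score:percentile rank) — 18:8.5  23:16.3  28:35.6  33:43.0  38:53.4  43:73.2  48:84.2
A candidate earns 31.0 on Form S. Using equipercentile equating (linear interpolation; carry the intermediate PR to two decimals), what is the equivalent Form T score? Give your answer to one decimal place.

PR of 31.0 on Form S: 34.5 + (31.0 − 30)/(35 − 30) × (53.4 − 34.5) = 38.28
On Form T, PR 38.28 falls between score 28 (PR 35.6) and 33 (PR 43.0).
Interpolate: 28 + (38.28 − 35.6)/(43.0 − 35.6) × (33 − 28) = 29.8

29.8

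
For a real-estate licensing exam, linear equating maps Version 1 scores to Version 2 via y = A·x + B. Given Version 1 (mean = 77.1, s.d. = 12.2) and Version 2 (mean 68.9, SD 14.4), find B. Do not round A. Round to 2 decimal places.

A = SD_Y / SD_X = 14.4 / 12.2 = 1.180328
B = M_Y − A·M_X = 68.9 − 1.180328 × 77.1 = -22.10

-22.10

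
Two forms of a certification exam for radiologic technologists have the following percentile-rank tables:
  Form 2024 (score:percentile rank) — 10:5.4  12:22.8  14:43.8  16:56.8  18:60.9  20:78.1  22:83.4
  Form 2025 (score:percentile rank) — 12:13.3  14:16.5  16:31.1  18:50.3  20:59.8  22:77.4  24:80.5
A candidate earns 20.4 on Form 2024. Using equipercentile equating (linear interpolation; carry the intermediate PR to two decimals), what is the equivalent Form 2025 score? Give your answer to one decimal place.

PR of 20.4 on Form 2024: 78.1 + (20.4 − 20)/(22 − 20) × (83.4 − 78.1) = 79.16
On Form 2025, PR 79.16 falls between score 22 (PR 77.4) and 24 (PR 80.5).
Interpolate: 22 + (79.16 − 77.4)/(80.5 − 77.4) × (24 − 22) = 23.1

23.1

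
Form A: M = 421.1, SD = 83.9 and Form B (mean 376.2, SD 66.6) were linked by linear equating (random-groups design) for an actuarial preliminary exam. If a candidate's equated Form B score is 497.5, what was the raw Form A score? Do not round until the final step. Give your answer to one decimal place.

573.9

Invert y = (SD_Y/SD_X)(x − M_X) + M_Y:
x = (SD_X/SD_Y)(y − M_Y) + M_X = (83.9/66.6)(497.5 − 376.2) + 421.1
x = 1.259760 × 121.300 + 421.1 = 573.9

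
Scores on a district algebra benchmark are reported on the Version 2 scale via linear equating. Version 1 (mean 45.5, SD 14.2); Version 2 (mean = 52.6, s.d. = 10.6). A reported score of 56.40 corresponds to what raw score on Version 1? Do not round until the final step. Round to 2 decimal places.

Invert y = (SD_Y/SD_X)(x − M_X) + M_Y:
x = (SD_X/SD_Y)(y − M_Y) + M_X = (14.2/10.6)(56.40 − 52.6) + 45.5
x = 1.339623 × 3.800 + 45.5 = 50.59

50.59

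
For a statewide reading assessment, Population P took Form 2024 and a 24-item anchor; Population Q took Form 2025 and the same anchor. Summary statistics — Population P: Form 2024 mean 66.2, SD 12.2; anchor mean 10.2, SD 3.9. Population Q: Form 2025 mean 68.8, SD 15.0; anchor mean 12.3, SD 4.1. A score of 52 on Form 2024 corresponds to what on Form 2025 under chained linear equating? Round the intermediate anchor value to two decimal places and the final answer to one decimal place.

Form 2024 → anchor (Population P): v = (3.9/12.2)(52 − 66.2) + 10.2 = 5.66
anchor → Form 2025 (Population Q): y = (15.0/4.1)(5.66 − 12.3) + 68.8 = 44.5

44.5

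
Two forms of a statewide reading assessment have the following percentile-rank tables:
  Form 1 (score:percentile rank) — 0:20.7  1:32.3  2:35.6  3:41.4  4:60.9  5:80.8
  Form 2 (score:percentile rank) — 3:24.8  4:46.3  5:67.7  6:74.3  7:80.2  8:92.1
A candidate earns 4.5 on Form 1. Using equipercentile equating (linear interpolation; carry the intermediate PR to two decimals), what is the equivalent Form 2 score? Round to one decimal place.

5.5

PR of 4.5 on Form 1: 60.9 + (4.5 − 4)/(5 − 4) × (80.8 − 60.9) = 70.85
On Form 2, PR 70.85 falls between score 5 (PR 67.7) and 6 (PR 74.3).
Interpolate: 5 + (70.85 − 67.7)/(74.3 − 67.7) × (6 − 5) = 5.5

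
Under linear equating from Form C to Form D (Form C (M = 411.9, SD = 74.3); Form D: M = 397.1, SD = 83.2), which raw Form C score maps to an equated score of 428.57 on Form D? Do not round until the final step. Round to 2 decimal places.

440.00

Invert y = (SD_Y/SD_X)(x − M_X) + M_Y:
x = (SD_X/SD_Y)(y − M_Y) + M_X = (74.3/83.2)(428.57 − 397.1) + 411.9
x = 0.893029 × 31.470 + 411.9 = 440.00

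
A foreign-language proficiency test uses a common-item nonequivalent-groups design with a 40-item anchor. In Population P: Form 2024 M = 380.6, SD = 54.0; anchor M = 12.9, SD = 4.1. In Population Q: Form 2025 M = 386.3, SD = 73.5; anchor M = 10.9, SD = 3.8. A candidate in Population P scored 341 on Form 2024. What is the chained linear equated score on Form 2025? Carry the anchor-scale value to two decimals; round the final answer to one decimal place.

Form 2024 → anchor (Population P): v = (4.1/54.0)(341 − 380.6) + 12.9 = 9.89
anchor → Form 2025 (Population Q): y = (73.5/3.8)(9.89 − 10.9) + 386.3 = 366.8

366.8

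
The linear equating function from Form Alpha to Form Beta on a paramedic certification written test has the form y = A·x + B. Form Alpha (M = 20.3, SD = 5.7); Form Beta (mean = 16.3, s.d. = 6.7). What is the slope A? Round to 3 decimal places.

A = SD_Y / SD_X = 6.7 / 5.7 = 1.175

1.175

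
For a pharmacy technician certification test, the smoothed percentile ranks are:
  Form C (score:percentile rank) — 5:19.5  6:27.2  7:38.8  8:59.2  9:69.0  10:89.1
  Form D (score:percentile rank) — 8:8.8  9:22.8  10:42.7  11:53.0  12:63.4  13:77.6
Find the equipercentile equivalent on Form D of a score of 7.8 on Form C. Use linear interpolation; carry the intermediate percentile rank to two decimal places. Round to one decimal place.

PR of 7.8 on Form C: 38.8 + (7.8 − 7)/(8 − 7) × (59.2 − 38.8) = 55.12
On Form D, PR 55.12 falls between score 11 (PR 53.0) and 12 (PR 63.4).
Interpolate: 11 + (55.12 − 53.0)/(63.4 − 53.0) × (12 − 11) = 11.2

11.2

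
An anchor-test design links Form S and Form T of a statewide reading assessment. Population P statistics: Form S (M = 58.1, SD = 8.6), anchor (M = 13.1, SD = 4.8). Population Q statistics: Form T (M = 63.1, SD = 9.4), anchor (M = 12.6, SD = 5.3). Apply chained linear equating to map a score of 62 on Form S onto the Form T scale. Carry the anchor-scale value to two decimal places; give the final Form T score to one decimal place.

Form S → anchor (Population P): v = (4.8/8.6)(62 − 58.1) + 13.1 = 15.28
anchor → Form T (Population Q): y = (9.4/5.3)(15.28 − 12.6) + 63.1 = 67.9

67.9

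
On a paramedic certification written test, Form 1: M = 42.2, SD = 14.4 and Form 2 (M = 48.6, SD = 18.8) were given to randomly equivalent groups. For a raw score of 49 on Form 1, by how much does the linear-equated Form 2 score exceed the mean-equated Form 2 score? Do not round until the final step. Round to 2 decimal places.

Mean-equated: 49 + (48.6 − 42.2) = 55.40
Linear-equated: (18.8/14.4)(49 − 42.2) + 48.6 = 57.478
Difference = 57.478 − 55.40 = 2.08

2.08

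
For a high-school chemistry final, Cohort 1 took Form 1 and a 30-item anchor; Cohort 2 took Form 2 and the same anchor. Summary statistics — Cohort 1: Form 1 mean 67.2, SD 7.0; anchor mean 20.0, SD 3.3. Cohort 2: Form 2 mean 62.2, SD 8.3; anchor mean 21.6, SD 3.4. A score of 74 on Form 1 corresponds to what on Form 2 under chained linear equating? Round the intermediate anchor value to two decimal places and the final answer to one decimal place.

66.1

Form 1 → anchor (Cohort 1): v = (3.3/7.0)(74 − 67.2) + 20.0 = 23.21
anchor → Form 2 (Cohort 2): y = (8.3/3.4)(23.21 − 21.6) + 62.2 = 66.1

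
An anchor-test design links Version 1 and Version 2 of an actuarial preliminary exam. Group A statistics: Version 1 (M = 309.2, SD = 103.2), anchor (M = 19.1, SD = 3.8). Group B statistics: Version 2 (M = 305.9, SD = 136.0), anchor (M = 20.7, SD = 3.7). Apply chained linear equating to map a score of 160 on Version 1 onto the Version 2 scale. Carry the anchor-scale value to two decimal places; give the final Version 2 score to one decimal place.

45.3

Version 1 → anchor (Group A): v = (3.8/103.2)(160 − 309.2) + 19.1 = 13.61
anchor → Version 2 (Group B): y = (136.0/3.7)(13.61 − 20.7) + 305.9 = 45.3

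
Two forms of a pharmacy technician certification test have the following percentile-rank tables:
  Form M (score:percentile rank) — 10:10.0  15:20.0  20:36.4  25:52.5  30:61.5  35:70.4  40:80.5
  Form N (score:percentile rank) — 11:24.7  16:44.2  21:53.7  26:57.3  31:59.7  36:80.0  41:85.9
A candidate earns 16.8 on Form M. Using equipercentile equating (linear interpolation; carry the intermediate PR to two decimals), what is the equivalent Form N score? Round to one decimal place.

11.3

PR of 16.8 on Form M: 20.0 + (16.8 − 15)/(20 − 15) × (36.4 − 20.0) = 25.90
On Form N, PR 25.90 falls between score 11 (PR 24.7) and 16 (PR 44.2).
Interpolate: 11 + (25.90 − 24.7)/(44.2 − 24.7) × (16 − 11) = 11.3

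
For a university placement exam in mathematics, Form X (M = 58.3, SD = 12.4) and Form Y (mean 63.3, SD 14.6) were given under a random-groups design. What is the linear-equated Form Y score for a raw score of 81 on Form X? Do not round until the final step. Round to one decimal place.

90.0

Linear equating: y = (SD_Y/SD_X)(x − M_X) + M_Y
y = (14.6/12.4)(81 − 58.3) + 63.3
y = 1.177419 × 22.7 + 63.3 = 26.7274 + 63.3 = 90.0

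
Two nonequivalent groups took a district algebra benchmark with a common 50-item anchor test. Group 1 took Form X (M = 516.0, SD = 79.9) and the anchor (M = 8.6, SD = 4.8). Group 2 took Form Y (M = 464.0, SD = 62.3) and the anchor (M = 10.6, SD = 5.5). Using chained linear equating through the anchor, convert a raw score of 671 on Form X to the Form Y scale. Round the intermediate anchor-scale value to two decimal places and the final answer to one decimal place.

546.8

Form X → anchor (Group 1): v = (4.8/79.9)(671 − 516.0) + 8.6 = 17.91
anchor → Form Y (Group 2): y = (62.3/5.5)(17.91 − 10.6) + 464.0 = 546.8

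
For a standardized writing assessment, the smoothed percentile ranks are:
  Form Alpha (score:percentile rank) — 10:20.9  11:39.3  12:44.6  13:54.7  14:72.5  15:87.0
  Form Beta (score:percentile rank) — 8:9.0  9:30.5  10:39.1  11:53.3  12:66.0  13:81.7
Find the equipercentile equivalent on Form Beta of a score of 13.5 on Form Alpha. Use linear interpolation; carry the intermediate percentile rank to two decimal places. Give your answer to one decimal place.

11.8

PR of 13.5 on Form Alpha: 54.7 + (13.5 − 13)/(14 − 13) × (72.5 − 54.7) = 63.60
On Form Beta, PR 63.60 falls between score 11 (PR 53.3) and 12 (PR 66.0).
Interpolate: 11 + (63.60 − 53.3)/(66.0 − 53.3) × (12 − 11) = 11.8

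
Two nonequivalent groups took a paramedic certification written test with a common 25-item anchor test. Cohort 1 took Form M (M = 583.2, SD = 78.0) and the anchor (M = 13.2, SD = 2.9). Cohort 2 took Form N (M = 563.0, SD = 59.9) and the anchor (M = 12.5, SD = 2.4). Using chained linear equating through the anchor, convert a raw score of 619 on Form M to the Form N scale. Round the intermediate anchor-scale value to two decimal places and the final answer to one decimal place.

613.7

Form M → anchor (Cohort 1): v = (2.9/78.0)(619 − 583.2) + 13.2 = 14.53
anchor → Form N (Cohort 2): y = (59.9/2.4)(14.53 − 12.5) + 563.0 = 613.7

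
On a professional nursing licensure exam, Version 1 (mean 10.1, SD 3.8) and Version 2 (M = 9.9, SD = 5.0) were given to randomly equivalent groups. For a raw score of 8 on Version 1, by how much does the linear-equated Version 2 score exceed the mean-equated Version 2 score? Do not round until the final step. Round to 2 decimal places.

-0.66

Mean-equated: 8 + (9.9 − 10.1) = 7.80
Linear-equated: (5.0/3.8)(8 − 10.1) + 9.9 = 7.137
Difference = 7.137 − 7.80 = -0.66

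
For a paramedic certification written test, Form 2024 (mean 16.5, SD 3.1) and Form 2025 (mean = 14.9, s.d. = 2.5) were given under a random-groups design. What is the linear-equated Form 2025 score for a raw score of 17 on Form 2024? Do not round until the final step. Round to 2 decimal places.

Linear equating: y = (SD_Y/SD_X)(x − M_X) + M_Y
y = (2.5/3.1)(17 − 16.5) + 14.9
y = 0.806452 × 0.5 + 14.9 = 0.4032 + 14.9 = 15.30

15.30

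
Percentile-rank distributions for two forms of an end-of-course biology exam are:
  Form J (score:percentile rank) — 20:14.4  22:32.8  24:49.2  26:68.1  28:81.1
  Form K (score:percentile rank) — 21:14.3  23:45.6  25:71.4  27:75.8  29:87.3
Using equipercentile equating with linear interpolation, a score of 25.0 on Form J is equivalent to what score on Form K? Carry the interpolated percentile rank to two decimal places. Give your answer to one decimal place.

24.0

PR of 25.0 on Form J: 49.2 + (25.0 − 24)/(26 − 24) × (68.1 − 49.2) = 58.65
On Form K, PR 58.65 falls between score 23 (PR 45.6) and 25 (PR 71.4).
Interpolate: 23 + (58.65 − 45.6)/(71.4 − 45.6) × (25 − 23) = 24.0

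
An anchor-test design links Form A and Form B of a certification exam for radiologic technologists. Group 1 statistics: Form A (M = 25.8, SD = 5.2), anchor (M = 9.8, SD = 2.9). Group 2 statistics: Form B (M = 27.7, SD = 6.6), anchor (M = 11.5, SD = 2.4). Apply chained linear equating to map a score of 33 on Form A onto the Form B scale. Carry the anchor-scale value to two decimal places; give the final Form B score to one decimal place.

Form A → anchor (Group 1): v = (2.9/5.2)(33 − 25.8) + 9.8 = 13.82
anchor → Form B (Group 2): y = (6.6/2.4)(13.82 − 11.5) + 27.7 = 34.1

34.1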